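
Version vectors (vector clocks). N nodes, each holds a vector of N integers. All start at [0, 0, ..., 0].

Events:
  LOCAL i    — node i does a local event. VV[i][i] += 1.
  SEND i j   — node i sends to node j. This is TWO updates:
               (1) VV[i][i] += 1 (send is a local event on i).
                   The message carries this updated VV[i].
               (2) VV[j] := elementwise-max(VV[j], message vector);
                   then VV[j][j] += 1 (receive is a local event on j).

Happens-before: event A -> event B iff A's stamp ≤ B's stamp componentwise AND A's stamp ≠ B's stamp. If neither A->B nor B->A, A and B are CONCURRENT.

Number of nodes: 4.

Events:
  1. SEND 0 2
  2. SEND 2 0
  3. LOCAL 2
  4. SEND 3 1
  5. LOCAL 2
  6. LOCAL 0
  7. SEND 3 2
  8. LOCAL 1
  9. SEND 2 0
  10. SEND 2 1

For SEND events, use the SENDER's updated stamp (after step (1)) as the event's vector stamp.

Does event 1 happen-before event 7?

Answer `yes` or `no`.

Answer: no

Derivation:
Initial: VV[0]=[0, 0, 0, 0]
Initial: VV[1]=[0, 0, 0, 0]
Initial: VV[2]=[0, 0, 0, 0]
Initial: VV[3]=[0, 0, 0, 0]
Event 1: SEND 0->2: VV[0][0]++ -> VV[0]=[1, 0, 0, 0], msg_vec=[1, 0, 0, 0]; VV[2]=max(VV[2],msg_vec) then VV[2][2]++ -> VV[2]=[1, 0, 1, 0]
Event 2: SEND 2->0: VV[2][2]++ -> VV[2]=[1, 0, 2, 0], msg_vec=[1, 0, 2, 0]; VV[0]=max(VV[0],msg_vec) then VV[0][0]++ -> VV[0]=[2, 0, 2, 0]
Event 3: LOCAL 2: VV[2][2]++ -> VV[2]=[1, 0, 3, 0]
Event 4: SEND 3->1: VV[3][3]++ -> VV[3]=[0, 0, 0, 1], msg_vec=[0, 0, 0, 1]; VV[1]=max(VV[1],msg_vec) then VV[1][1]++ -> VV[1]=[0, 1, 0, 1]
Event 5: LOCAL 2: VV[2][2]++ -> VV[2]=[1, 0, 4, 0]
Event 6: LOCAL 0: VV[0][0]++ -> VV[0]=[3, 0, 2, 0]
Event 7: SEND 3->2: VV[3][3]++ -> VV[3]=[0, 0, 0, 2], msg_vec=[0, 0, 0, 2]; VV[2]=max(VV[2],msg_vec) then VV[2][2]++ -> VV[2]=[1, 0, 5, 2]
Event 8: LOCAL 1: VV[1][1]++ -> VV[1]=[0, 2, 0, 1]
Event 9: SEND 2->0: VV[2][2]++ -> VV[2]=[1, 0, 6, 2], msg_vec=[1, 0, 6, 2]; VV[0]=max(VV[0],msg_vec) then VV[0][0]++ -> VV[0]=[4, 0, 6, 2]
Event 10: SEND 2->1: VV[2][2]++ -> VV[2]=[1, 0, 7, 2], msg_vec=[1, 0, 7, 2]; VV[1]=max(VV[1],msg_vec) then VV[1][1]++ -> VV[1]=[1, 3, 7, 2]
Event 1 stamp: [1, 0, 0, 0]
Event 7 stamp: [0, 0, 0, 2]
[1, 0, 0, 0] <= [0, 0, 0, 2]? False. Equal? False. Happens-before: False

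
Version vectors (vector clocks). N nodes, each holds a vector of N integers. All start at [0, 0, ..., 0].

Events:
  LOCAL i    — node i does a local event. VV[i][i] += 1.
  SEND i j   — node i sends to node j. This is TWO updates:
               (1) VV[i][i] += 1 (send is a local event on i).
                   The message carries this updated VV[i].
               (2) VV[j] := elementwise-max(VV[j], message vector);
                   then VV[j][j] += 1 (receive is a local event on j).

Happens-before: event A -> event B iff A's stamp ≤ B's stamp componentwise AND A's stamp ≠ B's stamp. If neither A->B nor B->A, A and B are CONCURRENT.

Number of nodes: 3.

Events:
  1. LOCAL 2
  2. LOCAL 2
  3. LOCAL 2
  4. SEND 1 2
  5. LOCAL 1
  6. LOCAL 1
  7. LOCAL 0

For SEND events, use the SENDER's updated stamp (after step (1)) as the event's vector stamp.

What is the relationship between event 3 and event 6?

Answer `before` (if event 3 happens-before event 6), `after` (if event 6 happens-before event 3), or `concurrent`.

Answer: concurrent

Derivation:
Initial: VV[0]=[0, 0, 0]
Initial: VV[1]=[0, 0, 0]
Initial: VV[2]=[0, 0, 0]
Event 1: LOCAL 2: VV[2][2]++ -> VV[2]=[0, 0, 1]
Event 2: LOCAL 2: VV[2][2]++ -> VV[2]=[0, 0, 2]
Event 3: LOCAL 2: VV[2][2]++ -> VV[2]=[0, 0, 3]
Event 4: SEND 1->2: VV[1][1]++ -> VV[1]=[0, 1, 0], msg_vec=[0, 1, 0]; VV[2]=max(VV[2],msg_vec) then VV[2][2]++ -> VV[2]=[0, 1, 4]
Event 5: LOCAL 1: VV[1][1]++ -> VV[1]=[0, 2, 0]
Event 6: LOCAL 1: VV[1][1]++ -> VV[1]=[0, 3, 0]
Event 7: LOCAL 0: VV[0][0]++ -> VV[0]=[1, 0, 0]
Event 3 stamp: [0, 0, 3]
Event 6 stamp: [0, 3, 0]
[0, 0, 3] <= [0, 3, 0]? False
[0, 3, 0] <= [0, 0, 3]? False
Relation: concurrent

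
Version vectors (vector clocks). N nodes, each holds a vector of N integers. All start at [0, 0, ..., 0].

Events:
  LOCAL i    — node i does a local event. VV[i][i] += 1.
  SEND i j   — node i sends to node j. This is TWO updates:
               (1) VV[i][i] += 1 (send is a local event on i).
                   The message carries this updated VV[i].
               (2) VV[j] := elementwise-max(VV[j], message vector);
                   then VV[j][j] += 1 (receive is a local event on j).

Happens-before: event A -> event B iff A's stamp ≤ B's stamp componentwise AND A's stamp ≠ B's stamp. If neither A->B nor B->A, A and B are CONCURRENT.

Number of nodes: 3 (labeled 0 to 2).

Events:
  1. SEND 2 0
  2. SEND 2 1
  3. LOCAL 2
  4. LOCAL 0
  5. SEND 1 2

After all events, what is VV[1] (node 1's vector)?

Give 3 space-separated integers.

Initial: VV[0]=[0, 0, 0]
Initial: VV[1]=[0, 0, 0]
Initial: VV[2]=[0, 0, 0]
Event 1: SEND 2->0: VV[2][2]++ -> VV[2]=[0, 0, 1], msg_vec=[0, 0, 1]; VV[0]=max(VV[0],msg_vec) then VV[0][0]++ -> VV[0]=[1, 0, 1]
Event 2: SEND 2->1: VV[2][2]++ -> VV[2]=[0, 0, 2], msg_vec=[0, 0, 2]; VV[1]=max(VV[1],msg_vec) then VV[1][1]++ -> VV[1]=[0, 1, 2]
Event 3: LOCAL 2: VV[2][2]++ -> VV[2]=[0, 0, 3]
Event 4: LOCAL 0: VV[0][0]++ -> VV[0]=[2, 0, 1]
Event 5: SEND 1->2: VV[1][1]++ -> VV[1]=[0, 2, 2], msg_vec=[0, 2, 2]; VV[2]=max(VV[2],msg_vec) then VV[2][2]++ -> VV[2]=[0, 2, 4]
Final vectors: VV[0]=[2, 0, 1]; VV[1]=[0, 2, 2]; VV[2]=[0, 2, 4]

Answer: 0 2 2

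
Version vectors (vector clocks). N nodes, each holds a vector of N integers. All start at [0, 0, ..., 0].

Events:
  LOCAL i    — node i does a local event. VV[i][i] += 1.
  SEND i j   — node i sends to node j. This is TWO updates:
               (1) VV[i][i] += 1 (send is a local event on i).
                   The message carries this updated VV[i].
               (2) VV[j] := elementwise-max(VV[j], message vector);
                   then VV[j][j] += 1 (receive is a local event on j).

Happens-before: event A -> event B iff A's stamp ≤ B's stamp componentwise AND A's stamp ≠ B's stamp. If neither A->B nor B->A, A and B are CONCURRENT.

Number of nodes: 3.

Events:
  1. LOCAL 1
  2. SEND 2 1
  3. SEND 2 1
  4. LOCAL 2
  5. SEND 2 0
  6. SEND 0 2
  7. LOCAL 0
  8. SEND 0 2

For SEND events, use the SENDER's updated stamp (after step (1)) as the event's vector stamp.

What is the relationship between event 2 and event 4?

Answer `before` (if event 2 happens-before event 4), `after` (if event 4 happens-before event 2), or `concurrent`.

Initial: VV[0]=[0, 0, 0]
Initial: VV[1]=[0, 0, 0]
Initial: VV[2]=[0, 0, 0]
Event 1: LOCAL 1: VV[1][1]++ -> VV[1]=[0, 1, 0]
Event 2: SEND 2->1: VV[2][2]++ -> VV[2]=[0, 0, 1], msg_vec=[0, 0, 1]; VV[1]=max(VV[1],msg_vec) then VV[1][1]++ -> VV[1]=[0, 2, 1]
Event 3: SEND 2->1: VV[2][2]++ -> VV[2]=[0, 0, 2], msg_vec=[0, 0, 2]; VV[1]=max(VV[1],msg_vec) then VV[1][1]++ -> VV[1]=[0, 3, 2]
Event 4: LOCAL 2: VV[2][2]++ -> VV[2]=[0, 0, 3]
Event 5: SEND 2->0: VV[2][2]++ -> VV[2]=[0, 0, 4], msg_vec=[0, 0, 4]; VV[0]=max(VV[0],msg_vec) then VV[0][0]++ -> VV[0]=[1, 0, 4]
Event 6: SEND 0->2: VV[0][0]++ -> VV[0]=[2, 0, 4], msg_vec=[2, 0, 4]; VV[2]=max(VV[2],msg_vec) then VV[2][2]++ -> VV[2]=[2, 0, 5]
Event 7: LOCAL 0: VV[0][0]++ -> VV[0]=[3, 0, 4]
Event 8: SEND 0->2: VV[0][0]++ -> VV[0]=[4, 0, 4], msg_vec=[4, 0, 4]; VV[2]=max(VV[2],msg_vec) then VV[2][2]++ -> VV[2]=[4, 0, 6]
Event 2 stamp: [0, 0, 1]
Event 4 stamp: [0, 0, 3]
[0, 0, 1] <= [0, 0, 3]? True
[0, 0, 3] <= [0, 0, 1]? False
Relation: before

Answer: before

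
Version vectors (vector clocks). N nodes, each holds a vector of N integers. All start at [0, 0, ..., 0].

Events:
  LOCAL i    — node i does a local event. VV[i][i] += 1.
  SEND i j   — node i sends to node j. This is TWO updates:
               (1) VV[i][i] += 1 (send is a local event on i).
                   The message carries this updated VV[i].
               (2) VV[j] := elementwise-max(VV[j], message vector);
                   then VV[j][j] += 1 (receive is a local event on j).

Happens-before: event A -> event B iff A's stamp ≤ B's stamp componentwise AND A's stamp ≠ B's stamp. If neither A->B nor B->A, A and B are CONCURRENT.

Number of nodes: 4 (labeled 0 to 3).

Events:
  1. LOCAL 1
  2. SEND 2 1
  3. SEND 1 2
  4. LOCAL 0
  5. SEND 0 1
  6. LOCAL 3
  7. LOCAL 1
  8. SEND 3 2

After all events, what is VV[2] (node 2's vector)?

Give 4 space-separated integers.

Initial: VV[0]=[0, 0, 0, 0]
Initial: VV[1]=[0, 0, 0, 0]
Initial: VV[2]=[0, 0, 0, 0]
Initial: VV[3]=[0, 0, 0, 0]
Event 1: LOCAL 1: VV[1][1]++ -> VV[1]=[0, 1, 0, 0]
Event 2: SEND 2->1: VV[2][2]++ -> VV[2]=[0, 0, 1, 0], msg_vec=[0, 0, 1, 0]; VV[1]=max(VV[1],msg_vec) then VV[1][1]++ -> VV[1]=[0, 2, 1, 0]
Event 3: SEND 1->2: VV[1][1]++ -> VV[1]=[0, 3, 1, 0], msg_vec=[0, 3, 1, 0]; VV[2]=max(VV[2],msg_vec) then VV[2][2]++ -> VV[2]=[0, 3, 2, 0]
Event 4: LOCAL 0: VV[0][0]++ -> VV[0]=[1, 0, 0, 0]
Event 5: SEND 0->1: VV[0][0]++ -> VV[0]=[2, 0, 0, 0], msg_vec=[2, 0, 0, 0]; VV[1]=max(VV[1],msg_vec) then VV[1][1]++ -> VV[1]=[2, 4, 1, 0]
Event 6: LOCAL 3: VV[3][3]++ -> VV[3]=[0, 0, 0, 1]
Event 7: LOCAL 1: VV[1][1]++ -> VV[1]=[2, 5, 1, 0]
Event 8: SEND 3->2: VV[3][3]++ -> VV[3]=[0, 0, 0, 2], msg_vec=[0, 0, 0, 2]; VV[2]=max(VV[2],msg_vec) then VV[2][2]++ -> VV[2]=[0, 3, 3, 2]
Final vectors: VV[0]=[2, 0, 0, 0]; VV[1]=[2, 5, 1, 0]; VV[2]=[0, 3, 3, 2]; VV[3]=[0, 0, 0, 2]

Answer: 0 3 3 2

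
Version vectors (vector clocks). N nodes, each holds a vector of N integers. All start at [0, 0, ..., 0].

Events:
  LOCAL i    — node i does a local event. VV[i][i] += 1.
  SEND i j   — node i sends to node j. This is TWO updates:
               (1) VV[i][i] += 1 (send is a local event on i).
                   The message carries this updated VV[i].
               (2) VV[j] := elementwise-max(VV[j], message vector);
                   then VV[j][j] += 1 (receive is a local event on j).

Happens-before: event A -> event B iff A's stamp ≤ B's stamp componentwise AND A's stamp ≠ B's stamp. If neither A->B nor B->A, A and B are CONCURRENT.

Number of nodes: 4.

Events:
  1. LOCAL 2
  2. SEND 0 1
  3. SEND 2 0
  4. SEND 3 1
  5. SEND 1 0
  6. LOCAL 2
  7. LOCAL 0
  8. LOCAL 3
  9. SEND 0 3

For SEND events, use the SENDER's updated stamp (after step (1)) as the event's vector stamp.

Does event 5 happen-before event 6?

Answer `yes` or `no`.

Initial: VV[0]=[0, 0, 0, 0]
Initial: VV[1]=[0, 0, 0, 0]
Initial: VV[2]=[0, 0, 0, 0]
Initial: VV[3]=[0, 0, 0, 0]
Event 1: LOCAL 2: VV[2][2]++ -> VV[2]=[0, 0, 1, 0]
Event 2: SEND 0->1: VV[0][0]++ -> VV[0]=[1, 0, 0, 0], msg_vec=[1, 0, 0, 0]; VV[1]=max(VV[1],msg_vec) then VV[1][1]++ -> VV[1]=[1, 1, 0, 0]
Event 3: SEND 2->0: VV[2][2]++ -> VV[2]=[0, 0, 2, 0], msg_vec=[0, 0, 2, 0]; VV[0]=max(VV[0],msg_vec) then VV[0][0]++ -> VV[0]=[2, 0, 2, 0]
Event 4: SEND 3->1: VV[3][3]++ -> VV[3]=[0, 0, 0, 1], msg_vec=[0, 0, 0, 1]; VV[1]=max(VV[1],msg_vec) then VV[1][1]++ -> VV[1]=[1, 2, 0, 1]
Event 5: SEND 1->0: VV[1][1]++ -> VV[1]=[1, 3, 0, 1], msg_vec=[1, 3, 0, 1]; VV[0]=max(VV[0],msg_vec) then VV[0][0]++ -> VV[0]=[3, 3, 2, 1]
Event 6: LOCAL 2: VV[2][2]++ -> VV[2]=[0, 0, 3, 0]
Event 7: LOCAL 0: VV[0][0]++ -> VV[0]=[4, 3, 2, 1]
Event 8: LOCAL 3: VV[3][3]++ -> VV[3]=[0, 0, 0, 2]
Event 9: SEND 0->3: VV[0][0]++ -> VV[0]=[5, 3, 2, 1], msg_vec=[5, 3, 2, 1]; VV[3]=max(VV[3],msg_vec) then VV[3][3]++ -> VV[3]=[5, 3, 2, 3]
Event 5 stamp: [1, 3, 0, 1]
Event 6 stamp: [0, 0, 3, 0]
[1, 3, 0, 1] <= [0, 0, 3, 0]? False. Equal? False. Happens-before: False

Answer: no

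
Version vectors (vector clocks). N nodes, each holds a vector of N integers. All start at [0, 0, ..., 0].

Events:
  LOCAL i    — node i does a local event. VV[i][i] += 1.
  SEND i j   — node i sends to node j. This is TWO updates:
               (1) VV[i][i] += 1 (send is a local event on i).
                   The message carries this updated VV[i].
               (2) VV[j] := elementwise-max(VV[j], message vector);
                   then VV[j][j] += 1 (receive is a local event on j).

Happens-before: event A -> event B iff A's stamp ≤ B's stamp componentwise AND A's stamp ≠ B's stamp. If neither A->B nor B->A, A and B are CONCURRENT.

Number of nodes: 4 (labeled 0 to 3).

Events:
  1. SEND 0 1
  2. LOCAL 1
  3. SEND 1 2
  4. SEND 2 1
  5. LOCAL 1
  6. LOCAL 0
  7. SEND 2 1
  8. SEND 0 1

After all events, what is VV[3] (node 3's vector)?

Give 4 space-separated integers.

Initial: VV[0]=[0, 0, 0, 0]
Initial: VV[1]=[0, 0, 0, 0]
Initial: VV[2]=[0, 0, 0, 0]
Initial: VV[3]=[0, 0, 0, 0]
Event 1: SEND 0->1: VV[0][0]++ -> VV[0]=[1, 0, 0, 0], msg_vec=[1, 0, 0, 0]; VV[1]=max(VV[1],msg_vec) then VV[1][1]++ -> VV[1]=[1, 1, 0, 0]
Event 2: LOCAL 1: VV[1][1]++ -> VV[1]=[1, 2, 0, 0]
Event 3: SEND 1->2: VV[1][1]++ -> VV[1]=[1, 3, 0, 0], msg_vec=[1, 3, 0, 0]; VV[2]=max(VV[2],msg_vec) then VV[2][2]++ -> VV[2]=[1, 3, 1, 0]
Event 4: SEND 2->1: VV[2][2]++ -> VV[2]=[1, 3, 2, 0], msg_vec=[1, 3, 2, 0]; VV[1]=max(VV[1],msg_vec) then VV[1][1]++ -> VV[1]=[1, 4, 2, 0]
Event 5: LOCAL 1: VV[1][1]++ -> VV[1]=[1, 5, 2, 0]
Event 6: LOCAL 0: VV[0][0]++ -> VV[0]=[2, 0, 0, 0]
Event 7: SEND 2->1: VV[2][2]++ -> VV[2]=[1, 3, 3, 0], msg_vec=[1, 3, 3, 0]; VV[1]=max(VV[1],msg_vec) then VV[1][1]++ -> VV[1]=[1, 6, 3, 0]
Event 8: SEND 0->1: VV[0][0]++ -> VV[0]=[3, 0, 0, 0], msg_vec=[3, 0, 0, 0]; VV[1]=max(VV[1],msg_vec) then VV[1][1]++ -> VV[1]=[3, 7, 3, 0]
Final vectors: VV[0]=[3, 0, 0, 0]; VV[1]=[3, 7, 3, 0]; VV[2]=[1, 3, 3, 0]; VV[3]=[0, 0, 0, 0]

Answer: 0 0 0 0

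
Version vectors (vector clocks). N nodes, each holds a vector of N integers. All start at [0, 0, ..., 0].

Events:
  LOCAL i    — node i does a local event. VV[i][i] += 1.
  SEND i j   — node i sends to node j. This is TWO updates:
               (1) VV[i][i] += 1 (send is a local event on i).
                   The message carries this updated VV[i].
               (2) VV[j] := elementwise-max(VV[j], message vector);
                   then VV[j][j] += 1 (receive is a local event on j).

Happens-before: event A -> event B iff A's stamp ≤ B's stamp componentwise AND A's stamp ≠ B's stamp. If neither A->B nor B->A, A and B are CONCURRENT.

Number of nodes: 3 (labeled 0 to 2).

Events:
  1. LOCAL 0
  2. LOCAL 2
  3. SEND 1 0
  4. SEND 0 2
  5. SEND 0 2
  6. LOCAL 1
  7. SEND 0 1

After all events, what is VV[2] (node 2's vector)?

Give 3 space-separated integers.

Initial: VV[0]=[0, 0, 0]
Initial: VV[1]=[0, 0, 0]
Initial: VV[2]=[0, 0, 0]
Event 1: LOCAL 0: VV[0][0]++ -> VV[0]=[1, 0, 0]
Event 2: LOCAL 2: VV[2][2]++ -> VV[2]=[0, 0, 1]
Event 3: SEND 1->0: VV[1][1]++ -> VV[1]=[0, 1, 0], msg_vec=[0, 1, 0]; VV[0]=max(VV[0],msg_vec) then VV[0][0]++ -> VV[0]=[2, 1, 0]
Event 4: SEND 0->2: VV[0][0]++ -> VV[0]=[3, 1, 0], msg_vec=[3, 1, 0]; VV[2]=max(VV[2],msg_vec) then VV[2][2]++ -> VV[2]=[3, 1, 2]
Event 5: SEND 0->2: VV[0][0]++ -> VV[0]=[4, 1, 0], msg_vec=[4, 1, 0]; VV[2]=max(VV[2],msg_vec) then VV[2][2]++ -> VV[2]=[4, 1, 3]
Event 6: LOCAL 1: VV[1][1]++ -> VV[1]=[0, 2, 0]
Event 7: SEND 0->1: VV[0][0]++ -> VV[0]=[5, 1, 0], msg_vec=[5, 1, 0]; VV[1]=max(VV[1],msg_vec) then VV[1][1]++ -> VV[1]=[5, 3, 0]
Final vectors: VV[0]=[5, 1, 0]; VV[1]=[5, 3, 0]; VV[2]=[4, 1, 3]

Answer: 4 1 3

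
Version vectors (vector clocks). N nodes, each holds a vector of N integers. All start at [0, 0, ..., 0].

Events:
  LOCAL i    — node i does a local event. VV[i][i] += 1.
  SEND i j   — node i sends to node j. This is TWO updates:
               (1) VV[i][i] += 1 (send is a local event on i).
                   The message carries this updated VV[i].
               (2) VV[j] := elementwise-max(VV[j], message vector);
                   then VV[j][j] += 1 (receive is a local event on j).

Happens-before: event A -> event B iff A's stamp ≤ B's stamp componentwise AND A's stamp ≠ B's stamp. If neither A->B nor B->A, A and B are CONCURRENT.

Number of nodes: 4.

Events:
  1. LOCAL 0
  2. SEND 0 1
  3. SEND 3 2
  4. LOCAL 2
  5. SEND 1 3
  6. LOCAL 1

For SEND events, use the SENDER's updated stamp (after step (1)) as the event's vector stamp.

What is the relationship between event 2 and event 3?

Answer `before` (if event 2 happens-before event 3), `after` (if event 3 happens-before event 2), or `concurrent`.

Answer: concurrent

Derivation:
Initial: VV[0]=[0, 0, 0, 0]
Initial: VV[1]=[0, 0, 0, 0]
Initial: VV[2]=[0, 0, 0, 0]
Initial: VV[3]=[0, 0, 0, 0]
Event 1: LOCAL 0: VV[0][0]++ -> VV[0]=[1, 0, 0, 0]
Event 2: SEND 0->1: VV[0][0]++ -> VV[0]=[2, 0, 0, 0], msg_vec=[2, 0, 0, 0]; VV[1]=max(VV[1],msg_vec) then VV[1][1]++ -> VV[1]=[2, 1, 0, 0]
Event 3: SEND 3->2: VV[3][3]++ -> VV[3]=[0, 0, 0, 1], msg_vec=[0, 0, 0, 1]; VV[2]=max(VV[2],msg_vec) then VV[2][2]++ -> VV[2]=[0, 0, 1, 1]
Event 4: LOCAL 2: VV[2][2]++ -> VV[2]=[0, 0, 2, 1]
Event 5: SEND 1->3: VV[1][1]++ -> VV[1]=[2, 2, 0, 0], msg_vec=[2, 2, 0, 0]; VV[3]=max(VV[3],msg_vec) then VV[3][3]++ -> VV[3]=[2, 2, 0, 2]
Event 6: LOCAL 1: VV[1][1]++ -> VV[1]=[2, 3, 0, 0]
Event 2 stamp: [2, 0, 0, 0]
Event 3 stamp: [0, 0, 0, 1]
[2, 0, 0, 0] <= [0, 0, 0, 1]? False
[0, 0, 0, 1] <= [2, 0, 0, 0]? False
Relation: concurrent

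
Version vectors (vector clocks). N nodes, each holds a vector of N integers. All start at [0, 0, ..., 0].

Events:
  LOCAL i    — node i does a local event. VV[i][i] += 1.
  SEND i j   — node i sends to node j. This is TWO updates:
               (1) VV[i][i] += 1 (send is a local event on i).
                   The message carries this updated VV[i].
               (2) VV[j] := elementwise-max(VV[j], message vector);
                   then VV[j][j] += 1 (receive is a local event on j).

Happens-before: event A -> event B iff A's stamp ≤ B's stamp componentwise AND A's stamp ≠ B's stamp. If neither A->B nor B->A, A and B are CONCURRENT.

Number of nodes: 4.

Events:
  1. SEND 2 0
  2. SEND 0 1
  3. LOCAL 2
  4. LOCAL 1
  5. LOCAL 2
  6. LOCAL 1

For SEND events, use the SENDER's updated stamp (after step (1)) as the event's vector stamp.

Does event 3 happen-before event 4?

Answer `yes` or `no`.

Initial: VV[0]=[0, 0, 0, 0]
Initial: VV[1]=[0, 0, 0, 0]
Initial: VV[2]=[0, 0, 0, 0]
Initial: VV[3]=[0, 0, 0, 0]
Event 1: SEND 2->0: VV[2][2]++ -> VV[2]=[0, 0, 1, 0], msg_vec=[0, 0, 1, 0]; VV[0]=max(VV[0],msg_vec) then VV[0][0]++ -> VV[0]=[1, 0, 1, 0]
Event 2: SEND 0->1: VV[0][0]++ -> VV[0]=[2, 0, 1, 0], msg_vec=[2, 0, 1, 0]; VV[1]=max(VV[1],msg_vec) then VV[1][1]++ -> VV[1]=[2, 1, 1, 0]
Event 3: LOCAL 2: VV[2][2]++ -> VV[2]=[0, 0, 2, 0]
Event 4: LOCAL 1: VV[1][1]++ -> VV[1]=[2, 2, 1, 0]
Event 5: LOCAL 2: VV[2][2]++ -> VV[2]=[0, 0, 3, 0]
Event 6: LOCAL 1: VV[1][1]++ -> VV[1]=[2, 3, 1, 0]
Event 3 stamp: [0, 0, 2, 0]
Event 4 stamp: [2, 2, 1, 0]
[0, 0, 2, 0] <= [2, 2, 1, 0]? False. Equal? False. Happens-before: False

Answer: no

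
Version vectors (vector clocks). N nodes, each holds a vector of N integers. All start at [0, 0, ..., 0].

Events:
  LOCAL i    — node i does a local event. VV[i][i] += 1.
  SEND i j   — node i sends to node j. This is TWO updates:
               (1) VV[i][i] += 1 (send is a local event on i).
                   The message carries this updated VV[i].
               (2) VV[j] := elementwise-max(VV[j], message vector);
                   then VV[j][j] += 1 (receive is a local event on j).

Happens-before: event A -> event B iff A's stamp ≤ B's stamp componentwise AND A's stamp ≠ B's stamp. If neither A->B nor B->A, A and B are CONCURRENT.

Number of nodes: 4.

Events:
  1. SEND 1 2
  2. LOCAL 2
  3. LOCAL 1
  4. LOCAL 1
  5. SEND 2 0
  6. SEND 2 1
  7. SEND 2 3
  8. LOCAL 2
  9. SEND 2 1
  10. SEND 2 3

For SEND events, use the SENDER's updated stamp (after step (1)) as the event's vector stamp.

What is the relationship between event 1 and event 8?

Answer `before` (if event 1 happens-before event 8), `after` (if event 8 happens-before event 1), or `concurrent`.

Initial: VV[0]=[0, 0, 0, 0]
Initial: VV[1]=[0, 0, 0, 0]
Initial: VV[2]=[0, 0, 0, 0]
Initial: VV[3]=[0, 0, 0, 0]
Event 1: SEND 1->2: VV[1][1]++ -> VV[1]=[0, 1, 0, 0], msg_vec=[0, 1, 0, 0]; VV[2]=max(VV[2],msg_vec) then VV[2][2]++ -> VV[2]=[0, 1, 1, 0]
Event 2: LOCAL 2: VV[2][2]++ -> VV[2]=[0, 1, 2, 0]
Event 3: LOCAL 1: VV[1][1]++ -> VV[1]=[0, 2, 0, 0]
Event 4: LOCAL 1: VV[1][1]++ -> VV[1]=[0, 3, 0, 0]
Event 5: SEND 2->0: VV[2][2]++ -> VV[2]=[0, 1, 3, 0], msg_vec=[0, 1, 3, 0]; VV[0]=max(VV[0],msg_vec) then VV[0][0]++ -> VV[0]=[1, 1, 3, 0]
Event 6: SEND 2->1: VV[2][2]++ -> VV[2]=[0, 1, 4, 0], msg_vec=[0, 1, 4, 0]; VV[1]=max(VV[1],msg_vec) then VV[1][1]++ -> VV[1]=[0, 4, 4, 0]
Event 7: SEND 2->3: VV[2][2]++ -> VV[2]=[0, 1, 5, 0], msg_vec=[0, 1, 5, 0]; VV[3]=max(VV[3],msg_vec) then VV[3][3]++ -> VV[3]=[0, 1, 5, 1]
Event 8: LOCAL 2: VV[2][2]++ -> VV[2]=[0, 1, 6, 0]
Event 9: SEND 2->1: VV[2][2]++ -> VV[2]=[0, 1, 7, 0], msg_vec=[0, 1, 7, 0]; VV[1]=max(VV[1],msg_vec) then VV[1][1]++ -> VV[1]=[0, 5, 7, 0]
Event 10: SEND 2->3: VV[2][2]++ -> VV[2]=[0, 1, 8, 0], msg_vec=[0, 1, 8, 0]; VV[3]=max(VV[3],msg_vec) then VV[3][3]++ -> VV[3]=[0, 1, 8, 2]
Event 1 stamp: [0, 1, 0, 0]
Event 8 stamp: [0, 1, 6, 0]
[0, 1, 0, 0] <= [0, 1, 6, 0]? True
[0, 1, 6, 0] <= [0, 1, 0, 0]? False
Relation: before

Answer: before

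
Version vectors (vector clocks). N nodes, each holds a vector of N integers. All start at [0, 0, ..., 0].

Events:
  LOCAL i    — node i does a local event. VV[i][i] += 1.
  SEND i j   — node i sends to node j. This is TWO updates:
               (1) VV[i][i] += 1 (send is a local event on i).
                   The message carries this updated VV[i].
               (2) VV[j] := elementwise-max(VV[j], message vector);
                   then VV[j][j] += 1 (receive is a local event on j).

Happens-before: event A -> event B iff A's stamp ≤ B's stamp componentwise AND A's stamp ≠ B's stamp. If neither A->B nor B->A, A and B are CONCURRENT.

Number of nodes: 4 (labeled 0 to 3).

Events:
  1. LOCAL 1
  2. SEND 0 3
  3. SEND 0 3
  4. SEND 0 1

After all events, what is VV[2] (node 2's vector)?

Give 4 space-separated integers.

Answer: 0 0 0 0

Derivation:
Initial: VV[0]=[0, 0, 0, 0]
Initial: VV[1]=[0, 0, 0, 0]
Initial: VV[2]=[0, 0, 0, 0]
Initial: VV[3]=[0, 0, 0, 0]
Event 1: LOCAL 1: VV[1][1]++ -> VV[1]=[0, 1, 0, 0]
Event 2: SEND 0->3: VV[0][0]++ -> VV[0]=[1, 0, 0, 0], msg_vec=[1, 0, 0, 0]; VV[3]=max(VV[3],msg_vec) then VV[3][3]++ -> VV[3]=[1, 0, 0, 1]
Event 3: SEND 0->3: VV[0][0]++ -> VV[0]=[2, 0, 0, 0], msg_vec=[2, 0, 0, 0]; VV[3]=max(VV[3],msg_vec) then VV[3][3]++ -> VV[3]=[2, 0, 0, 2]
Event 4: SEND 0->1: VV[0][0]++ -> VV[0]=[3, 0, 0, 0], msg_vec=[3, 0, 0, 0]; VV[1]=max(VV[1],msg_vec) then VV[1][1]++ -> VV[1]=[3, 2, 0, 0]
Final vectors: VV[0]=[3, 0, 0, 0]; VV[1]=[3, 2, 0, 0]; VV[2]=[0, 0, 0, 0]; VV[3]=[2, 0, 0, 2]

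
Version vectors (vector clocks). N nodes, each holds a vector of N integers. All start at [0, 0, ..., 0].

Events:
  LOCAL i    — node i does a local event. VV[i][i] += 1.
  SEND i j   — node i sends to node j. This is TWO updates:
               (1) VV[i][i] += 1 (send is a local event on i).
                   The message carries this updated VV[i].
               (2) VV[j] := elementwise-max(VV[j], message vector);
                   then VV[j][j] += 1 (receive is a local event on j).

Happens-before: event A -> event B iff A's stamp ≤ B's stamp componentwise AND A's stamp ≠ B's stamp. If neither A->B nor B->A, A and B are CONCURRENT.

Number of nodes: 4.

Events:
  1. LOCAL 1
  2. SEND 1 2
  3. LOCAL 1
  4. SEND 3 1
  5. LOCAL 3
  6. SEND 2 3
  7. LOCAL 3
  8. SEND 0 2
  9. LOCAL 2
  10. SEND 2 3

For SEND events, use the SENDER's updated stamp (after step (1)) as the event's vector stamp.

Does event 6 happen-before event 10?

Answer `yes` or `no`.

Answer: yes

Derivation:
Initial: VV[0]=[0, 0, 0, 0]
Initial: VV[1]=[0, 0, 0, 0]
Initial: VV[2]=[0, 0, 0, 0]
Initial: VV[3]=[0, 0, 0, 0]
Event 1: LOCAL 1: VV[1][1]++ -> VV[1]=[0, 1, 0, 0]
Event 2: SEND 1->2: VV[1][1]++ -> VV[1]=[0, 2, 0, 0], msg_vec=[0, 2, 0, 0]; VV[2]=max(VV[2],msg_vec) then VV[2][2]++ -> VV[2]=[0, 2, 1, 0]
Event 3: LOCAL 1: VV[1][1]++ -> VV[1]=[0, 3, 0, 0]
Event 4: SEND 3->1: VV[3][3]++ -> VV[3]=[0, 0, 0, 1], msg_vec=[0, 0, 0, 1]; VV[1]=max(VV[1],msg_vec) then VV[1][1]++ -> VV[1]=[0, 4, 0, 1]
Event 5: LOCAL 3: VV[3][3]++ -> VV[3]=[0, 0, 0, 2]
Event 6: SEND 2->3: VV[2][2]++ -> VV[2]=[0, 2, 2, 0], msg_vec=[0, 2, 2, 0]; VV[3]=max(VV[3],msg_vec) then VV[3][3]++ -> VV[3]=[0, 2, 2, 3]
Event 7: LOCAL 3: VV[3][3]++ -> VV[3]=[0, 2, 2, 4]
Event 8: SEND 0->2: VV[0][0]++ -> VV[0]=[1, 0, 0, 0], msg_vec=[1, 0, 0, 0]; VV[2]=max(VV[2],msg_vec) then VV[2][2]++ -> VV[2]=[1, 2, 3, 0]
Event 9: LOCAL 2: VV[2][2]++ -> VV[2]=[1, 2, 4, 0]
Event 10: SEND 2->3: VV[2][2]++ -> VV[2]=[1, 2, 5, 0], msg_vec=[1, 2, 5, 0]; VV[3]=max(VV[3],msg_vec) then VV[3][3]++ -> VV[3]=[1, 2, 5, 5]
Event 6 stamp: [0, 2, 2, 0]
Event 10 stamp: [1, 2, 5, 0]
[0, 2, 2, 0] <= [1, 2, 5, 0]? True. Equal? False. Happens-before: True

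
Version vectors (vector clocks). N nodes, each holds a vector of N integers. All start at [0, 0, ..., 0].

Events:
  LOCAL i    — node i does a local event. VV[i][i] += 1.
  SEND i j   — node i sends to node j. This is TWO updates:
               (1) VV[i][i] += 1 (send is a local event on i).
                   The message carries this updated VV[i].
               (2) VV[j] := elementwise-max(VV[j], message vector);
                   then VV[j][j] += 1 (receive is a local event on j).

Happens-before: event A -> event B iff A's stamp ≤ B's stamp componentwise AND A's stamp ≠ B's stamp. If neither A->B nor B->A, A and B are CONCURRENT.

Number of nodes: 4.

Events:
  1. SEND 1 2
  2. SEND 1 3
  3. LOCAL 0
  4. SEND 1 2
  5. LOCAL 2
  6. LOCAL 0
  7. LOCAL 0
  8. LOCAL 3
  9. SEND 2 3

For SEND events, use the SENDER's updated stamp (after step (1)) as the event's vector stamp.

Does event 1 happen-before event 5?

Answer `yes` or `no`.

Answer: yes

Derivation:
Initial: VV[0]=[0, 0, 0, 0]
Initial: VV[1]=[0, 0, 0, 0]
Initial: VV[2]=[0, 0, 0, 0]
Initial: VV[3]=[0, 0, 0, 0]
Event 1: SEND 1->2: VV[1][1]++ -> VV[1]=[0, 1, 0, 0], msg_vec=[0, 1, 0, 0]; VV[2]=max(VV[2],msg_vec) then VV[2][2]++ -> VV[2]=[0, 1, 1, 0]
Event 2: SEND 1->3: VV[1][1]++ -> VV[1]=[0, 2, 0, 0], msg_vec=[0, 2, 0, 0]; VV[3]=max(VV[3],msg_vec) then VV[3][3]++ -> VV[3]=[0, 2, 0, 1]
Event 3: LOCAL 0: VV[0][0]++ -> VV[0]=[1, 0, 0, 0]
Event 4: SEND 1->2: VV[1][1]++ -> VV[1]=[0, 3, 0, 0], msg_vec=[0, 3, 0, 0]; VV[2]=max(VV[2],msg_vec) then VV[2][2]++ -> VV[2]=[0, 3, 2, 0]
Event 5: LOCAL 2: VV[2][2]++ -> VV[2]=[0, 3, 3, 0]
Event 6: LOCAL 0: VV[0][0]++ -> VV[0]=[2, 0, 0, 0]
Event 7: LOCAL 0: VV[0][0]++ -> VV[0]=[3, 0, 0, 0]
Event 8: LOCAL 3: VV[3][3]++ -> VV[3]=[0, 2, 0, 2]
Event 9: SEND 2->3: VV[2][2]++ -> VV[2]=[0, 3, 4, 0], msg_vec=[0, 3, 4, 0]; VV[3]=max(VV[3],msg_vec) then VV[3][3]++ -> VV[3]=[0, 3, 4, 3]
Event 1 stamp: [0, 1, 0, 0]
Event 5 stamp: [0, 3, 3, 0]
[0, 1, 0, 0] <= [0, 3, 3, 0]? True. Equal? False. Happens-before: True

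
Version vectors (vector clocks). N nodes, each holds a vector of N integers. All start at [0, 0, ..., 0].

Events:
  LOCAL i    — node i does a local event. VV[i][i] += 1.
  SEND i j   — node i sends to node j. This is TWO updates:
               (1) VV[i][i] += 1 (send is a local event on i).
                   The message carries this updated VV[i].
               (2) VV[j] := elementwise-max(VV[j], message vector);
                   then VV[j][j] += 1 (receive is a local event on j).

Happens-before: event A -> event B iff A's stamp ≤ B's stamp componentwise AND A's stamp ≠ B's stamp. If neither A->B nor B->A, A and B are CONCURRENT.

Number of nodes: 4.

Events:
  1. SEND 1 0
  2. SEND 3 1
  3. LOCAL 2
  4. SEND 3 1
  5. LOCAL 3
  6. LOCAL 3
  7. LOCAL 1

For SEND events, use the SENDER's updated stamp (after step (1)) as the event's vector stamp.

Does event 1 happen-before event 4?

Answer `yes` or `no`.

Answer: no

Derivation:
Initial: VV[0]=[0, 0, 0, 0]
Initial: VV[1]=[0, 0, 0, 0]
Initial: VV[2]=[0, 0, 0, 0]
Initial: VV[3]=[0, 0, 0, 0]
Event 1: SEND 1->0: VV[1][1]++ -> VV[1]=[0, 1, 0, 0], msg_vec=[0, 1, 0, 0]; VV[0]=max(VV[0],msg_vec) then VV[0][0]++ -> VV[0]=[1, 1, 0, 0]
Event 2: SEND 3->1: VV[3][3]++ -> VV[3]=[0, 0, 0, 1], msg_vec=[0, 0, 0, 1]; VV[1]=max(VV[1],msg_vec) then VV[1][1]++ -> VV[1]=[0, 2, 0, 1]
Event 3: LOCAL 2: VV[2][2]++ -> VV[2]=[0, 0, 1, 0]
Event 4: SEND 3->1: VV[3][3]++ -> VV[3]=[0, 0, 0, 2], msg_vec=[0, 0, 0, 2]; VV[1]=max(VV[1],msg_vec) then VV[1][1]++ -> VV[1]=[0, 3, 0, 2]
Event 5: LOCAL 3: VV[3][3]++ -> VV[3]=[0, 0, 0, 3]
Event 6: LOCAL 3: VV[3][3]++ -> VV[3]=[0, 0, 0, 4]
Event 7: LOCAL 1: VV[1][1]++ -> VV[1]=[0, 4, 0, 2]
Event 1 stamp: [0, 1, 0, 0]
Event 4 stamp: [0, 0, 0, 2]
[0, 1, 0, 0] <= [0, 0, 0, 2]? False. Equal? False. Happens-before: False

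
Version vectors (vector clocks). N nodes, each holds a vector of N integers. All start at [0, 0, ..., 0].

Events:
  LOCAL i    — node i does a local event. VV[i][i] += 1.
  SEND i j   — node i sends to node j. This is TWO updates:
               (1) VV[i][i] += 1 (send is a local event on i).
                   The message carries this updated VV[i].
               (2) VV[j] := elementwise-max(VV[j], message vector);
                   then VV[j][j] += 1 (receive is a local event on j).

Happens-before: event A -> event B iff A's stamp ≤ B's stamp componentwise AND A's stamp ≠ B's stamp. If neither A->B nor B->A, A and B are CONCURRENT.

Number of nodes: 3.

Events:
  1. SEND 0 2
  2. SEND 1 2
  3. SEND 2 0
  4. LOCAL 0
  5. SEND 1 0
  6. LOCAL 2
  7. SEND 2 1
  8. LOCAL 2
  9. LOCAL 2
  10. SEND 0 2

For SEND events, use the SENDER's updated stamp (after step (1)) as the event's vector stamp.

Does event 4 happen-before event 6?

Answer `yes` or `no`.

Initial: VV[0]=[0, 0, 0]
Initial: VV[1]=[0, 0, 0]
Initial: VV[2]=[0, 0, 0]
Event 1: SEND 0->2: VV[0][0]++ -> VV[0]=[1, 0, 0], msg_vec=[1, 0, 0]; VV[2]=max(VV[2],msg_vec) then VV[2][2]++ -> VV[2]=[1, 0, 1]
Event 2: SEND 1->2: VV[1][1]++ -> VV[1]=[0, 1, 0], msg_vec=[0, 1, 0]; VV[2]=max(VV[2],msg_vec) then VV[2][2]++ -> VV[2]=[1, 1, 2]
Event 3: SEND 2->0: VV[2][2]++ -> VV[2]=[1, 1, 3], msg_vec=[1, 1, 3]; VV[0]=max(VV[0],msg_vec) then VV[0][0]++ -> VV[0]=[2, 1, 3]
Event 4: LOCAL 0: VV[0][0]++ -> VV[0]=[3, 1, 3]
Event 5: SEND 1->0: VV[1][1]++ -> VV[1]=[0, 2, 0], msg_vec=[0, 2, 0]; VV[0]=max(VV[0],msg_vec) then VV[0][0]++ -> VV[0]=[4, 2, 3]
Event 6: LOCAL 2: VV[2][2]++ -> VV[2]=[1, 1, 4]
Event 7: SEND 2->1: VV[2][2]++ -> VV[2]=[1, 1, 5], msg_vec=[1, 1, 5]; VV[1]=max(VV[1],msg_vec) then VV[1][1]++ -> VV[1]=[1, 3, 5]
Event 8: LOCAL 2: VV[2][2]++ -> VV[2]=[1, 1, 6]
Event 9: LOCAL 2: VV[2][2]++ -> VV[2]=[1, 1, 7]
Event 10: SEND 0->2: VV[0][0]++ -> VV[0]=[5, 2, 3], msg_vec=[5, 2, 3]; VV[2]=max(VV[2],msg_vec) then VV[2][2]++ -> VV[2]=[5, 2, 8]
Event 4 stamp: [3, 1, 3]
Event 6 stamp: [1, 1, 4]
[3, 1, 3] <= [1, 1, 4]? False. Equal? False. Happens-before: False

Answer: no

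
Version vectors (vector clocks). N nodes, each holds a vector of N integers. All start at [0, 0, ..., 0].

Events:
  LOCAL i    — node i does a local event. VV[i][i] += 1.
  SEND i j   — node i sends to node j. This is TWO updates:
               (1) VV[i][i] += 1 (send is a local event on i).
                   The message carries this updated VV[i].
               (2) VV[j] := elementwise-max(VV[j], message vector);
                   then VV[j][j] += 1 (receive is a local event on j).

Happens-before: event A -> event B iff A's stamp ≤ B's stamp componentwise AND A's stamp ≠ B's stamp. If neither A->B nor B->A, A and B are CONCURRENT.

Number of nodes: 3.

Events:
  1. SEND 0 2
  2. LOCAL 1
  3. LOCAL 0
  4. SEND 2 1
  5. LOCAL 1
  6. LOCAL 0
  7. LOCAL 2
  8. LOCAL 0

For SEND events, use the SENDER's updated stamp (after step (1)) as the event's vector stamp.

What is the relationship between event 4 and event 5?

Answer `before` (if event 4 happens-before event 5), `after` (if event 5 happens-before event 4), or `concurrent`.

Answer: before

Derivation:
Initial: VV[0]=[0, 0, 0]
Initial: VV[1]=[0, 0, 0]
Initial: VV[2]=[0, 0, 0]
Event 1: SEND 0->2: VV[0][0]++ -> VV[0]=[1, 0, 0], msg_vec=[1, 0, 0]; VV[2]=max(VV[2],msg_vec) then VV[2][2]++ -> VV[2]=[1, 0, 1]
Event 2: LOCAL 1: VV[1][1]++ -> VV[1]=[0, 1, 0]
Event 3: LOCAL 0: VV[0][0]++ -> VV[0]=[2, 0, 0]
Event 4: SEND 2->1: VV[2][2]++ -> VV[2]=[1, 0, 2], msg_vec=[1, 0, 2]; VV[1]=max(VV[1],msg_vec) then VV[1][1]++ -> VV[1]=[1, 2, 2]
Event 5: LOCAL 1: VV[1][1]++ -> VV[1]=[1, 3, 2]
Event 6: LOCAL 0: VV[0][0]++ -> VV[0]=[3, 0, 0]
Event 7: LOCAL 2: VV[2][2]++ -> VV[2]=[1, 0, 3]
Event 8: LOCAL 0: VV[0][0]++ -> VV[0]=[4, 0, 0]
Event 4 stamp: [1, 0, 2]
Event 5 stamp: [1, 3, 2]
[1, 0, 2] <= [1, 3, 2]? True
[1, 3, 2] <= [1, 0, 2]? False
Relation: before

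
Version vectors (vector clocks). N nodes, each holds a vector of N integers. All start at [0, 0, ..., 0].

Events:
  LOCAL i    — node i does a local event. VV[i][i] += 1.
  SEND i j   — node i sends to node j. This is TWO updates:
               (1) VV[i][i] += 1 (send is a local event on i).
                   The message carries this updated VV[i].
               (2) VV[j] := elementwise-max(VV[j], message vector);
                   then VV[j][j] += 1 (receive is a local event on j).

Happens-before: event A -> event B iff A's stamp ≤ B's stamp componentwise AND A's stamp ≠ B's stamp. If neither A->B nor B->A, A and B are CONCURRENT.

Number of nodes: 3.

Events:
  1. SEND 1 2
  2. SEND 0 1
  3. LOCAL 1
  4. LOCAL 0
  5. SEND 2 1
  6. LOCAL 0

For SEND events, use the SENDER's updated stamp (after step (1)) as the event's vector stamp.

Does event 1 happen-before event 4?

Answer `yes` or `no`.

Initial: VV[0]=[0, 0, 0]
Initial: VV[1]=[0, 0, 0]
Initial: VV[2]=[0, 0, 0]
Event 1: SEND 1->2: VV[1][1]++ -> VV[1]=[0, 1, 0], msg_vec=[0, 1, 0]; VV[2]=max(VV[2],msg_vec) then VV[2][2]++ -> VV[2]=[0, 1, 1]
Event 2: SEND 0->1: VV[0][0]++ -> VV[0]=[1, 0, 0], msg_vec=[1, 0, 0]; VV[1]=max(VV[1],msg_vec) then VV[1][1]++ -> VV[1]=[1, 2, 0]
Event 3: LOCAL 1: VV[1][1]++ -> VV[1]=[1, 3, 0]
Event 4: LOCAL 0: VV[0][0]++ -> VV[0]=[2, 0, 0]
Event 5: SEND 2->1: VV[2][2]++ -> VV[2]=[0, 1, 2], msg_vec=[0, 1, 2]; VV[1]=max(VV[1],msg_vec) then VV[1][1]++ -> VV[1]=[1, 4, 2]
Event 6: LOCAL 0: VV[0][0]++ -> VV[0]=[3, 0, 0]
Event 1 stamp: [0, 1, 0]
Event 4 stamp: [2, 0, 0]
[0, 1, 0] <= [2, 0, 0]? False. Equal? False. Happens-before: False

Answer: no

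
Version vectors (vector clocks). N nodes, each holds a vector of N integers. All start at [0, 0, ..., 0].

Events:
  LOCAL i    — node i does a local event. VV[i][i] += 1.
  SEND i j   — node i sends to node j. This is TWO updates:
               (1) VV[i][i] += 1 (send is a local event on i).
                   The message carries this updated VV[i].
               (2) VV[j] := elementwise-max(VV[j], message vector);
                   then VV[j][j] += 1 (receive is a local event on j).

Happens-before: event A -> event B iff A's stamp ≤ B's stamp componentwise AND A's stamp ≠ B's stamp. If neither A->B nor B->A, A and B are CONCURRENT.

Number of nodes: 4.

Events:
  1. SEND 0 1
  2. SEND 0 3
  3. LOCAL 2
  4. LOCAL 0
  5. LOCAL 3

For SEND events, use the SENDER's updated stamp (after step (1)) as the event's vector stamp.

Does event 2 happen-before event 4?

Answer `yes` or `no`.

Answer: yes

Derivation:
Initial: VV[0]=[0, 0, 0, 0]
Initial: VV[1]=[0, 0, 0, 0]
Initial: VV[2]=[0, 0, 0, 0]
Initial: VV[3]=[0, 0, 0, 0]
Event 1: SEND 0->1: VV[0][0]++ -> VV[0]=[1, 0, 0, 0], msg_vec=[1, 0, 0, 0]; VV[1]=max(VV[1],msg_vec) then VV[1][1]++ -> VV[1]=[1, 1, 0, 0]
Event 2: SEND 0->3: VV[0][0]++ -> VV[0]=[2, 0, 0, 0], msg_vec=[2, 0, 0, 0]; VV[3]=max(VV[3],msg_vec) then VV[3][3]++ -> VV[3]=[2, 0, 0, 1]
Event 3: LOCAL 2: VV[2][2]++ -> VV[2]=[0, 0, 1, 0]
Event 4: LOCAL 0: VV[0][0]++ -> VV[0]=[3, 0, 0, 0]
Event 5: LOCAL 3: VV[3][3]++ -> VV[3]=[2, 0, 0, 2]
Event 2 stamp: [2, 0, 0, 0]
Event 4 stamp: [3, 0, 0, 0]
[2, 0, 0, 0] <= [3, 0, 0, 0]? True. Equal? False. Happens-before: True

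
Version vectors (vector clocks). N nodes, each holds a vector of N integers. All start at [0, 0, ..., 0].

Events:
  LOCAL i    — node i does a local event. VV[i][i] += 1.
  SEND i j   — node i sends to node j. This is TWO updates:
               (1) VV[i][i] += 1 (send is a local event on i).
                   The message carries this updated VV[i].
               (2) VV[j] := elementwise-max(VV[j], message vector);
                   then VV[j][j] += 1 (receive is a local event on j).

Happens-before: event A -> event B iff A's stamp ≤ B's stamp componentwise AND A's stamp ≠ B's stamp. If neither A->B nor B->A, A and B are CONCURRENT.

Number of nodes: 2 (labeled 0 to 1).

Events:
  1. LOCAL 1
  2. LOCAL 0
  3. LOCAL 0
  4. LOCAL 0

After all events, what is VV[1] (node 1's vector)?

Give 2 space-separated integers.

Initial: VV[0]=[0, 0]
Initial: VV[1]=[0, 0]
Event 1: LOCAL 1: VV[1][1]++ -> VV[1]=[0, 1]
Event 2: LOCAL 0: VV[0][0]++ -> VV[0]=[1, 0]
Event 3: LOCAL 0: VV[0][0]++ -> VV[0]=[2, 0]
Event 4: LOCAL 0: VV[0][0]++ -> VV[0]=[3, 0]
Final vectors: VV[0]=[3, 0]; VV[1]=[0, 1]

Answer: 0 1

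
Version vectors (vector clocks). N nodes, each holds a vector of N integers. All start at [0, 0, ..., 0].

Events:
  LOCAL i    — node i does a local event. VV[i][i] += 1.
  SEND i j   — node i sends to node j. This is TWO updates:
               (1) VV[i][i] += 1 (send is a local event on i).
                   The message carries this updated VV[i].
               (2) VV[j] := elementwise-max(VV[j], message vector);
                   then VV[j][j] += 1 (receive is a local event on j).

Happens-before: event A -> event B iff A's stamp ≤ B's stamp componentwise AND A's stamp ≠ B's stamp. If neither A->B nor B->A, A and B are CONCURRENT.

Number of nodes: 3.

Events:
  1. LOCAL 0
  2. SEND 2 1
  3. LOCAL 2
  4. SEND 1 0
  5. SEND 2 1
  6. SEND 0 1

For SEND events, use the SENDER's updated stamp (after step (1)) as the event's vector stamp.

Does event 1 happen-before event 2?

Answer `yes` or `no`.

Answer: no

Derivation:
Initial: VV[0]=[0, 0, 0]
Initial: VV[1]=[0, 0, 0]
Initial: VV[2]=[0, 0, 0]
Event 1: LOCAL 0: VV[0][0]++ -> VV[0]=[1, 0, 0]
Event 2: SEND 2->1: VV[2][2]++ -> VV[2]=[0, 0, 1], msg_vec=[0, 0, 1]; VV[1]=max(VV[1],msg_vec) then VV[1][1]++ -> VV[1]=[0, 1, 1]
Event 3: LOCAL 2: VV[2][2]++ -> VV[2]=[0, 0, 2]
Event 4: SEND 1->0: VV[1][1]++ -> VV[1]=[0, 2, 1], msg_vec=[0, 2, 1]; VV[0]=max(VV[0],msg_vec) then VV[0][0]++ -> VV[0]=[2, 2, 1]
Event 5: SEND 2->1: VV[2][2]++ -> VV[2]=[0, 0, 3], msg_vec=[0, 0, 3]; VV[1]=max(VV[1],msg_vec) then VV[1][1]++ -> VV[1]=[0, 3, 3]
Event 6: SEND 0->1: VV[0][0]++ -> VV[0]=[3, 2, 1], msg_vec=[3, 2, 1]; VV[1]=max(VV[1],msg_vec) then VV[1][1]++ -> VV[1]=[3, 4, 3]
Event 1 stamp: [1, 0, 0]
Event 2 stamp: [0, 0, 1]
[1, 0, 0] <= [0, 0, 1]? False. Equal? False. Happens-before: False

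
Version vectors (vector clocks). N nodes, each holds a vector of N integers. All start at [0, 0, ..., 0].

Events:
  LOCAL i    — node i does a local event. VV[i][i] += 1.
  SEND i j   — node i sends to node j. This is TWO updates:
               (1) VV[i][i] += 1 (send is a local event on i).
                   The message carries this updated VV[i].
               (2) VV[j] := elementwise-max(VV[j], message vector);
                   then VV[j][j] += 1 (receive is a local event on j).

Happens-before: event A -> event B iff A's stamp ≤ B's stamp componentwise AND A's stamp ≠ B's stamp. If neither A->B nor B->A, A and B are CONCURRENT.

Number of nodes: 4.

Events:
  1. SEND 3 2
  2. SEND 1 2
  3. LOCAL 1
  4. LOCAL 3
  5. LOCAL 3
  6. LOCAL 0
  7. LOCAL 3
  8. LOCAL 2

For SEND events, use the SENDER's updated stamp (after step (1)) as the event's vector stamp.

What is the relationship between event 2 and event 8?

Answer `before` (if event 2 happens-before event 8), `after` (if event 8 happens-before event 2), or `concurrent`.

Answer: before

Derivation:
Initial: VV[0]=[0, 0, 0, 0]
Initial: VV[1]=[0, 0, 0, 0]
Initial: VV[2]=[0, 0, 0, 0]
Initial: VV[3]=[0, 0, 0, 0]
Event 1: SEND 3->2: VV[3][3]++ -> VV[3]=[0, 0, 0, 1], msg_vec=[0, 0, 0, 1]; VV[2]=max(VV[2],msg_vec) then VV[2][2]++ -> VV[2]=[0, 0, 1, 1]
Event 2: SEND 1->2: VV[1][1]++ -> VV[1]=[0, 1, 0, 0], msg_vec=[0, 1, 0, 0]; VV[2]=max(VV[2],msg_vec) then VV[2][2]++ -> VV[2]=[0, 1, 2, 1]
Event 3: LOCAL 1: VV[1][1]++ -> VV[1]=[0, 2, 0, 0]
Event 4: LOCAL 3: VV[3][3]++ -> VV[3]=[0, 0, 0, 2]
Event 5: LOCAL 3: VV[3][3]++ -> VV[3]=[0, 0, 0, 3]
Event 6: LOCAL 0: VV[0][0]++ -> VV[0]=[1, 0, 0, 0]
Event 7: LOCAL 3: VV[3][3]++ -> VV[3]=[0, 0, 0, 4]
Event 8: LOCAL 2: VV[2][2]++ -> VV[2]=[0, 1, 3, 1]
Event 2 stamp: [0, 1, 0, 0]
Event 8 stamp: [0, 1, 3, 1]
[0, 1, 0, 0] <= [0, 1, 3, 1]? True
[0, 1, 3, 1] <= [0, 1, 0, 0]? False
Relation: before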